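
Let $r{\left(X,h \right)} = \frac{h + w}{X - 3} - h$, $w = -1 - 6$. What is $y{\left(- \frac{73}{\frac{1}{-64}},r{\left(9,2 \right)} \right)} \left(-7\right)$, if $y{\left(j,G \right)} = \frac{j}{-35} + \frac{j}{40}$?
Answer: $\frac{584}{5} \approx 116.8$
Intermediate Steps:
$w = -7$ ($w = -1 - 6 = -7$)
$r{\left(X,h \right)} = - h + \frac{-7 + h}{-3 + X}$ ($r{\left(X,h \right)} = \frac{h - 7}{X - 3} - h = \frac{-7 + h}{-3 + X} - h = - h + \frac{-7 + h}{-3 + X}$)
$y{\left(j,G \right)} = - \frac{j}{280}$ ($y{\left(j,G \right)} = j \left(- \frac{1}{35}\right) + j \frac{1}{40} = - \frac{j}{35} + \frac{j}{40} = - \frac{j}{280}$)
$y{\left(- \frac{73}{\frac{1}{-64}},r{\left(9,2 \right)} \right)} \left(-7\right) = - \frac{\left(-73\right) \frac{1}{\frac{1}{-64}}}{280} \left(-7\right) = - \frac{\left(-73\right) \frac{1}{- \frac{1}{64}}}{280} \left(-7\right) = - \frac{\left(-73\right) \left(-64\right)}{280} \left(-7\right) = \left(- \frac{1}{280}\right) 4672 \left(-7\right) = \left(- \frac{584}{35}\right) \left(-7\right) = \frac{584}{5}$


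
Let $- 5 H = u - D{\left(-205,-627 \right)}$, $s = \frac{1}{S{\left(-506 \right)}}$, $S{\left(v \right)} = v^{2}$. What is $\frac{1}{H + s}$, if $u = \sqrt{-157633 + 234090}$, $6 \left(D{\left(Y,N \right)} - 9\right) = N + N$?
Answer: $\frac{65554426895100}{2389918486744247} - \frac{327772166480 \sqrt{76457}}{2389918486744247} \approx -0.010493$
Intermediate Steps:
$s = \frac{1}{256036}$ ($s = \frac{1}{\left(-506\right)^{2}} = \frac{1}{256036} \approx 3.9057 \cdot 10^{-6}$)
$D{\left(Y,N \right)} = 9 + \frac{N}{3}$ ($D{\left(Y,N \right)} = 9 + \frac{N + N}{6} = 9 + \frac{2 N}{6} = 9 + \frac{N}{3}$)
$u = \sqrt{76457} \approx 276.51$
$H = -40 - \frac{\sqrt{76457}}{5}$ ($H = - \frac{\sqrt{76457} - \left(9 + \frac{1}{3} \left(-627\right)\right)}{5} = - \frac{\sqrt{76457} - \left(9 - 209\right)}{5} = - \frac{\sqrt{76457} - -200}{5} = - \frac{\sqrt{76457} + 200}{5} = - \frac{200 + \sqrt{76457}}{5} = -40 - \frac{\sqrt{76457}}{5} \approx -95.302$)
$\frac{1}{H + s} = \frac{1}{\left(-40 - \frac{\sqrt{76457}}{5}\right) + \frac{1}{256036}} = \frac{1}{- \frac{10241439}{256036} - \frac{\sqrt{76457}}{5}}$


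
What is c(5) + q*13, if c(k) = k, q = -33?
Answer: -424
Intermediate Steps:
c(5) + q*13 = 5 - 33*13 = 5 - 429 = -424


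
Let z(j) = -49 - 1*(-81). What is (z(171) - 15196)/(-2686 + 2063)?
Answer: 15164/623 ≈ 24.340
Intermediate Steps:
z(j) = 32 (z(j) = -49 + 81 = 32)
(z(171) - 15196)/(-2686 + 2063) = (32 - 15196)/(-2686 + 2063) = -15164/(-623) = -15164*(-1/623) = 15164/623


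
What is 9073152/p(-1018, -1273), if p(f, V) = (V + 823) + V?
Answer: -9073152/1723 ≈ -5265.9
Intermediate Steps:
p(f, V) = 823 + 2*V (p(f, V) = (823 + V) + V = 823 + 2*V)
9073152/p(-1018, -1273) = 9073152/(823 + 2*(-1273)) = 9073152/(823 - 2546) = 9073152/(-1723) = 9073152*(-1/1723) = -9073152/1723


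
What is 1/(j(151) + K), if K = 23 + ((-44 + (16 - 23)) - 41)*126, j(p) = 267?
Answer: -1/11302 ≈ -8.8480e-5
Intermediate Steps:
K = -11569 (K = 23 + ((-44 - 7) - 41)*126 = 23 + (-51 - 41)*126 = 23 - 92*126 = 23 - 11592 = -11569)
1/(j(151) + K) = 1/(267 - 11569) = 1/(-11302) = -1/11302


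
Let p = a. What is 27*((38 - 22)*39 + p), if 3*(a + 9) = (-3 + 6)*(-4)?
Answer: 16497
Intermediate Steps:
a = -13 (a = -9 + ((-3 + 6)*(-4))/3 = -9 + (3*(-4))/3 = -9 + (⅓)*(-12) = -9 - 4 = -13)
p = -13
27*((38 - 22)*39 + p) = 27*((38 - 22)*39 - 13) = 27*(16*39 - 13) = 27*(624 - 13) = 27*611 = 16497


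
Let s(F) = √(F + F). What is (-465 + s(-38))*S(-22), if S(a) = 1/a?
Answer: 465/22 - I*√19/11 ≈ 21.136 - 0.39626*I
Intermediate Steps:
s(F) = √2*√F (s(F) = √(2*F) = √2*√F)
(-465 + s(-38))*S(-22) = (-465 + √2*√(-38))/(-22) = (-465 + √2*(I*√38))*(-1/22) = (-465 + 2*I*√19)*(-1/22) = 465/22 - I*√19/11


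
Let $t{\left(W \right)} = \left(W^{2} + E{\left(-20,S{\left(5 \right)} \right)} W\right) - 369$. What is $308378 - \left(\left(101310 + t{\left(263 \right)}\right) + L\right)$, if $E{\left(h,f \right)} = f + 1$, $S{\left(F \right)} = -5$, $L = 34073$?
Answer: $105247$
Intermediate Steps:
$E{\left(h,f \right)} = 1 + f$
$t{\left(W \right)} = -369 + W^{2} - 4 W$ ($t{\left(W \right)} = \left(W^{2} + \left(1 - 5\right) W\right) - 369 = \left(W^{2} - 4 W\right) - 369 = -369 + W^{2} - 4 W$)
$308378 - \left(\left(101310 + t{\left(263 \right)}\right) + L\right) = 308378 - \left(\left(101310 - \left(1421 - 69169\right)\right) + 34073\right) = 308378 - \left(\left(101310 - -67748\right) + 34073\right) = 308378 - \left(\left(101310 + 67748\right) + 34073\right) = 308378 - \left(169058 + 34073\right) = 308378 - 203131 = 105247$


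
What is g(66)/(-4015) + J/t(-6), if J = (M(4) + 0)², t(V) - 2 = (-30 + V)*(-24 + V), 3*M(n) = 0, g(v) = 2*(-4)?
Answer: 8/4015 ≈ 0.0019925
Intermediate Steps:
g(v) = -8
M(n) = 0 (M(n) = (⅓)*0 = 0)
t(V) = 2 + (-30 + V)*(-24 + V)
J = 0 (J = (0 + 0)² = 0² = 0)
g(66)/(-4015) + J/t(-6) = -8/(-4015) + 0/(722 + (-6)² - 54*(-6)) = -8*(-1/4015) + 0/(722 + 36 + 324) = 8/4015 + 0/1082 = 8/4015 + 0*(1/1082) = 8/4015 + 0 = 8/4015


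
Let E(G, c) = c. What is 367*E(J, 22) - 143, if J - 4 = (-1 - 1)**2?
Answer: 7931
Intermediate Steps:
J = 8 (J = 4 + (-1 - 1)**2 = 4 + (-2)**2 = 4 + 4 = 8)
367*E(J, 22) - 143 = 367*22 - 143 = 8074 - 143 = 7931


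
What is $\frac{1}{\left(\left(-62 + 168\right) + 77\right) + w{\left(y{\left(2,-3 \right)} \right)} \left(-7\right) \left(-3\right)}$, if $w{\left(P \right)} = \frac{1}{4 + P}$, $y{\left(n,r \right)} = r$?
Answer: $\frac{1}{204} \approx 0.004902$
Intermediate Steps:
$\frac{1}{\left(\left(-62 + 168\right) + 77\right) + w{\left(y{\left(2,-3 \right)} \right)} \left(-7\right) \left(-3\right)} = \frac{1}{\left(\left(-62 + 168\right) + 77\right) + \frac{1}{4 - 3} \left(-7\right) \left(-3\right)} = \frac{1}{\left(106 + 77\right) + 1^{-1} \left(-7\right) \left(-3\right)} = \frac{1}{183 + 1 \left(-7\right) \left(-3\right)} = \frac{1}{183 - -21} = \frac{1}{183 + 21} = \frac{1}{204}$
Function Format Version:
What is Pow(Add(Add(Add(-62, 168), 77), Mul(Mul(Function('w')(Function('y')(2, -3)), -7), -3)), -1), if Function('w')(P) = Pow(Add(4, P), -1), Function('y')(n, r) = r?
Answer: Rational(1, 204) ≈ 0.0049020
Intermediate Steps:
Pow(Add(Add(Add(-62, 168), 77), Mul(Mul(Function('w')(Function('y')(2, -3)), -7), -3)), -1) = Pow(Add(Add(Add(-62, 168), 77), Mul(Mul(Pow(Add(4, -3), -1), -7), -3)), -1) = Pow(Add(Add(106, 77), Mul(Mul(Pow(1, -1), -7), -3)), -1) = Pow(Add(183, Mul(Mul(1, -7), -3)), -1) = Pow(Add(183, Mul(-7, -3)), -1) = Pow(Add(183, 21), -1) = Pow(204, -1) = Rational(1, 204)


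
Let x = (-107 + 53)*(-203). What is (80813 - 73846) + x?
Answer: 17929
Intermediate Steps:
x = 10962 (x = -54*(-203) = 10962)
(80813 - 73846) + x = (80813 - 73846) + 10962 = 6967 + 10962 = 17929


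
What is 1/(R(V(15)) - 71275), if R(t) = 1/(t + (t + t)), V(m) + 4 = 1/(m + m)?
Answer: -119/8481735 ≈ -1.4030e-5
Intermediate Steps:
V(m) = -4 + 1/(2*m) (V(m) = -4 + 1/(m + m) = -4 + 1/(2*m))
R(t) = 1/(3*t) (R(t) = 1/(t + 2*t) = 1/(3*t))
1/(R(V(15)) - 71275) = 1/(1/(3*(-4 + (½)/15)) - 71275) = 1/(1/(3*(-4 + (½)*(1/15))) - 71275) = 1/(1/(3*(-4 + 1/30)) - 71275) = 1/(1/(3*(-119/30)) - 71275) = 1/((⅓)*(-30/119) - 71275) = 1/(-10/119 - 71275) = 1/(-8481735/119) = -119/8481735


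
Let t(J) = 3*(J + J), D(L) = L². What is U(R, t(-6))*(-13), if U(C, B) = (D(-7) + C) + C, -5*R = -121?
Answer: -6331/5 ≈ -1266.2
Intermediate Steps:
R = 121/5 (R = -⅕*(-121) = 121/5 ≈ 24.200)
t(J) = 6*J (t(J) = 3*(2*J) = 6*J)
U(C, B) = 49 + 2*C (U(C, B) = ((-7)² + C) + C = (49 + C) + C = 49 + 2*C)
U(R, t(-6))*(-13) = (49 + 2*(121/5))*(-13) = (49 + 242/5)*(-13) = (487/5)*(-13) = -6331/5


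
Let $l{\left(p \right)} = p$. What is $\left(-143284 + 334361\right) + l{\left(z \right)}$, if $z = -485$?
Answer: $190592$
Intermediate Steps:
$\left(-143284 + 334361\right) + l{\left(z \right)} = \left(-143284 + 334361\right) - 485 = 191077 - 485 = 190592$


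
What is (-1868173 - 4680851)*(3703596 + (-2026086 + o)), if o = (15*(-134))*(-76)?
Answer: -11986482156480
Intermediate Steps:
o = 152760 (o = -2010*(-76) = 152760)
(-1868173 - 4680851)*(3703596 + (-2026086 + o)) = (-1868173 - 4680851)*(3703596 + (-2026086 + 152760)) = -6549024*(3703596 - 1873326) = -6549024*1830270 = -11986482156480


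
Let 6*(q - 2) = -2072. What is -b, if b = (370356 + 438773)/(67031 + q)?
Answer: -2427387/200063 ≈ -12.133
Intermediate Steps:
q = -1030/3 (q = 2 + (1/6)*(-2072) = 2 - 1036/3 = -1030/3 ≈ -343.33)
b = 2427387/200063 (b = (370356 + 438773)/(67031 - 1030/3) = 809129/(200063/3) = 809129*(3/200063) = 2427387/200063 ≈ 12.133)
-b = -1*2427387/200063 = -2427387/200063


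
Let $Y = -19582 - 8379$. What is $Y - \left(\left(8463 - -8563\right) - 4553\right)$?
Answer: $-40434$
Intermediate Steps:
$Y = -27961$
$Y - \left(\left(8463 - -8563\right) - 4553\right) = -27961 - \left(\left(8463 - -8563\right) - 4553\right) = -27961 - \left(\left(8463 + 8563\right) - 4553\right) = -27961 - \left(17026 - 4553\right) = -27961 - 12473 = -40434$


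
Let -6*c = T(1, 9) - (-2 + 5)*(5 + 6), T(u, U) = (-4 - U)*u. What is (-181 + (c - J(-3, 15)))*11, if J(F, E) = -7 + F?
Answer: -5390/3 ≈ -1796.7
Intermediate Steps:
T(u, U) = u*(-4 - U)
c = 23/3 (c = -(-1*1*(4 + 9) - (-2 + 5)*(5 + 6))/6 = -(-1*1*13 - 3*11)/6 = -(-13 - 1*33)/6 = -(-13 - 33)/6 = -⅙*(-46) = 23/3 ≈ 7.6667)
(-181 + (c - J(-3, 15)))*11 = (-181 + (23/3 - (-7 - 3)))*11 = (-181 + (23/3 - 1*(-10)))*11 = (-181 + (23/3 + 10))*11 = (-181 + 53/3)*11 = -490/3*11 = -5390/3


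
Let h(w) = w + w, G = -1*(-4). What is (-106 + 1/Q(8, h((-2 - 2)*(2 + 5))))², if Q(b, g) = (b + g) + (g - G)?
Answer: 131079601/11664 ≈ 11238.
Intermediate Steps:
G = 4
h(w) = 2*w
Q(b, g) = -4 + b + 2*g (Q(b, g) = (b + g) + (g - 1*4) = (b + g) + (g - 4) = (b + g) + (-4 + g) = -4 + b + 2*g)
(-106 + 1/Q(8, h((-2 - 2)*(2 + 5))))² = (-106 + 1/(-4 + 8 + 2*(2*((-2 - 2)*(2 + 5)))))² = (-106 + 1/(-4 + 8 + 2*(2*(-4*7))))² = (-106 + 1/(-4 + 8 + 2*(2*(-28))))² = (-106 + 1/(-4 + 8 + 2*(-56)))² = (-106 + 1/(-4 + 8 - 112))² = (-106 + 1/(-108))² = (-106 - 1/108)² = (-11449/108)² = 131079601/11664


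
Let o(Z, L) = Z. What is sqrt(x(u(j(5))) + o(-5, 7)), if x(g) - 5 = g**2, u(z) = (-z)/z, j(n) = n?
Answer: 1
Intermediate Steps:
u(z) = -1
x(g) = 5 + g**2
sqrt(x(u(j(5))) + o(-5, 7)) = sqrt((5 + (-1)**2) - 5) = sqrt((5 + 1) - 5) = sqrt(6 - 5) = sqrt(1) = 1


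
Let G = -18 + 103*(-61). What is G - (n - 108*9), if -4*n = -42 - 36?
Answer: -10697/2 ≈ -5348.5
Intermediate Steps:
n = 39/2 (n = -(-42 - 36)/4 = -¼*(-78) = 39/2 ≈ 19.500)
G = -6301 (G = -18 - 6283 = -6301)
G - (n - 108*9) = -6301 - (39/2 - 108*9) = -6301 - (39/2 - 972) = -6301 - 1*(-1905/2) = -6301 + 1905/2 = -10697/2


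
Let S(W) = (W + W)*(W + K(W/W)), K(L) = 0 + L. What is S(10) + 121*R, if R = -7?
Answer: -627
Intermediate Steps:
K(L) = L
S(W) = 2*W*(1 + W) (S(W) = (W + W)*(W + W/W) = (2*W)*(W + 1) = (2*W)*(1 + W) = 2*W*(1 + W))
S(10) + 121*R = 2*10*(1 + 10) + 121*(-7) = 2*10*11 - 847 = 220 - 847 = -627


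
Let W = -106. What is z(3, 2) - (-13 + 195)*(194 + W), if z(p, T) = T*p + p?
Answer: -16007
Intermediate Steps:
z(p, T) = p + T*p
z(3, 2) - (-13 + 195)*(194 + W) = 3*(1 + 2) - (-13 + 195)*(194 - 106) = 3*3 - 182*88 = 9 - 1*16016 = 9 - 16016 = -16007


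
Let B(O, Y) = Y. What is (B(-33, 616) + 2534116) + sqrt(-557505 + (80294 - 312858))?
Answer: 2534732 + I*sqrt(790069) ≈ 2.5347e+6 + 888.86*I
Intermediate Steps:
(B(-33, 616) + 2534116) + sqrt(-557505 + (80294 - 312858)) = (616 + 2534116) + sqrt(-557505 + (80294 - 312858)) = 2534732 + sqrt(-557505 - 232564) = 2534732 + sqrt(-790069) = 2534732 + I*sqrt(790069)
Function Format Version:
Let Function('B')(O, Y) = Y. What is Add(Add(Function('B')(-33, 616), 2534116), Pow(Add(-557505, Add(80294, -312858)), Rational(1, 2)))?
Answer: Add(2534732, Mul(I, Pow(790069, Rational(1, 2)))) ≈ Add(2.5347e+6, Mul(888.86, I))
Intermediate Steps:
Add(Add(Function('B')(-33, 616), 2534116), Pow(Add(-557505, Add(80294, -312858)), Rational(1, 2))) = Add(Add(616, 2534116), Pow(Add(-557505, Add(80294, -312858)), Rational(1, 2))) = Add(2534732, Pow(Add(-557505, -232564), Rational(1, 2))) = Add(2534732, Pow(-790069, Rational(1, 2))) = Add(2534732, Mul(I, Pow(790069, Rational(1, 2))))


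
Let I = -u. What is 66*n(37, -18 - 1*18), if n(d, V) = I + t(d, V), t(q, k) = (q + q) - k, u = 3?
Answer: 7062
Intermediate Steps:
I = -3 (I = -1*3 = -3)
t(q, k) = -k + 2*q (t(q, k) = 2*q - k = -k + 2*q)
n(d, V) = -3 - V + 2*d (n(d, V) = -3 + (-V + 2*d) = -3 - V + 2*d)
66*n(37, -18 - 1*18) = 66*(-3 - (-18 - 1*18) + 2*37) = 66*(-3 - (-18 - 18) + 74) = 66*(-3 - 1*(-36) + 74) = 66*(-3 + 36 + 74) = 66*107 = 7062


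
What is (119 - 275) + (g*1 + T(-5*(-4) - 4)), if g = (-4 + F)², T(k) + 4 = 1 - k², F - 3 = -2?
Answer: -406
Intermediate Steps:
F = 1 (F = 3 - 2 = 1)
T(k) = -3 - k² (T(k) = -4 + (1 - k²) = -3 - k²)
g = 9 (g = (-4 + 1)² = (-3)² = 9)
(119 - 275) + (g*1 + T(-5*(-4) - 4)) = (119 - 275) + (9*1 + (-3 - (-5*(-4) - 4)²)) = -156 + (9 + (-3 - (20 - 4)²)) = -156 + (9 + (-3 - 1*16²)) = -156 + (9 + (-3 - 1*256)) = -156 + (9 + (-3 - 256)) = -156 + (9 - 259) = -156 - 250 = -406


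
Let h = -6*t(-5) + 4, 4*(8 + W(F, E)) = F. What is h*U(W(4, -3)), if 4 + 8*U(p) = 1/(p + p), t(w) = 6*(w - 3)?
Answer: -4161/28 ≈ -148.61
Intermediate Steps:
t(w) = -18 + 6*w (t(w) = 6*(-3 + w) = -18 + 6*w)
W(F, E) = -8 + F/4
h = 292 (h = -6*(-18 + 6*(-5)) + 4 = -6*(-18 - 30) + 4 = -6*(-48) + 4 = 288 + 4 = 292)
U(p) = -½ + 1/(16*p) (U(p) = -½ + 1/(8*(p + p)) = -½ + 1/(8*((2*p))) = -½ + (1/(2*p))/8 = -½ + 1/(16*p))
h*U(W(4, -3)) = 292*((1 - 8*(-8 + (¼)*4))/(16*(-8 + (¼)*4))) = 292*((1 - 8*(-8 + 1))/(16*(-8 + 1))) = 292*((1/16)*(1 - 8*(-7))/(-7)) = 292*((1/16)*(-⅐)*(1 + 56)) = 292*((1/16)*(-⅐)*57) = 292*(-57/112) = -4161/28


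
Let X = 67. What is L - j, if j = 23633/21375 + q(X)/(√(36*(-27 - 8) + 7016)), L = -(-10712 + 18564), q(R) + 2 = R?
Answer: -167860133/21375 - 65*√1439/2878 ≈ -7854.0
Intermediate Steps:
q(R) = -2 + R
L = -7852 (L = -1*7852 = -7852)
j = 23633/21375 + 65*√1439/2878 (j = 23633/21375 + (-2 + 67)/(√(36*(-27 - 8) + 7016)) = 23633*(1/21375) + 65/(√(36*(-35) + 7016)) = 23633/21375 + 65/(√(-1260 + 7016)) = 23633/21375 + 65/(√5756) = 23633/21375 + 65/((2*√1439)) = 23633/21375 + 65*(√1439/2878) = 23633/21375 + 65*√1439/2878 ≈ 1.9624)
L - j = -7852 - (23633/21375 + 65*√1439/2878) = -7852 + (-23633/21375 - 65*√1439/2878) = -167860133/21375 - 65*√1439/2878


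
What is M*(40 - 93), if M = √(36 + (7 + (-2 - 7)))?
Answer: -53*√34 ≈ -309.04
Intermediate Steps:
M = √34 (M = √(36 + (7 - 9)) = √(36 - 2) = √34 ≈ 5.8309)
M*(40 - 93) = √34*(40 - 93) = √34*(-53) = -53*√34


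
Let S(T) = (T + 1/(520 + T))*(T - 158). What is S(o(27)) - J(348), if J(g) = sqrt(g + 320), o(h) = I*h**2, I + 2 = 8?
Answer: 45124600556/2447 - 2*sqrt(167) ≈ 1.8441e+7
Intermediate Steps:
I = 6 (I = -2 + 8 = 6)
o(h) = 6*h**2
S(T) = (-158 + T)*(T + 1/(520 + T)) (S(T) = (T + 1/(520 + T))*(-158 + T) = (-158 + T)*(T + 1/(520 + T)))
J(g) = sqrt(320 + g)
S(o(27)) - J(348) = (-158 + (6*27**2)**3 - 492954*27**2 + 362*(6*27**2)**2)/(520 + 6*27**2) - sqrt(320 + 348) = (-158 + (6*729)**3 - 492954*729 + 362*(6*729)**2)/(520 + 6*729) - sqrt(668) = (-158 + 4374**3 - 82159*4374 + 362*4374**2)/(520 + 4374) - 2*sqrt(167) = (-158 + 83682825624 - 359363466 + 362*19131876)/4894 - 2*sqrt(167) = (-158 + 83682825624 - 359363466 + 6925739112)/4894 - 2*sqrt(167) = (1/4894)*90249201112 - 2*sqrt(167) = 45124600556/2447 - 2*sqrt(167)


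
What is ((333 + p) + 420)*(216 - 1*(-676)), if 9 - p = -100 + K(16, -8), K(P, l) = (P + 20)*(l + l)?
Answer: 1282696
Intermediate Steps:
K(P, l) = 2*l*(20 + P) (K(P, l) = (20 + P)*(2*l) = 2*l*(20 + P))
p = 685 (p = 9 - (-100 + 2*(-8)*(20 + 16)) = 9 - (-100 + 2*(-8)*36) = 9 - (-100 - 576) = 9 - 1*(-676) = 9 + 676 = 685)
((333 + p) + 420)*(216 - 1*(-676)) = ((333 + 685) + 420)*(216 - 1*(-676)) = (1018 + 420)*(216 + 676) = 1438*892 = 1282696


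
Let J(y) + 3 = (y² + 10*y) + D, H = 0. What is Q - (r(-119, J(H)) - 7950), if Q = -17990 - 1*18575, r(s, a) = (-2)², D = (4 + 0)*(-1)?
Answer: -28619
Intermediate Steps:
D = -4 (D = 4*(-1) = -4)
J(y) = -7 + y² + 10*y (J(y) = -3 + ((y² + 10*y) - 4) = -3 + (-4 + y² + 10*y) = -7 + y² + 10*y)
r(s, a) = 4
Q = -36565 (Q = -17990 - 18575 = -36565)
Q - (r(-119, J(H)) - 7950) = -36565 - (4 - 7950) = -36565 - 1*(-7946) = -36565 + 7946 = -28619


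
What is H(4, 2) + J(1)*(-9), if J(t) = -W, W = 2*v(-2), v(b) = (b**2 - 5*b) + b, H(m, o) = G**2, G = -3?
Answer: 225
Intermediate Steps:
H(m, o) = 9 (H(m, o) = (-3)**2 = 9)
v(b) = b**2 - 4*b
W = 24 (W = 2*(-2*(-4 - 2)) = 2*(-2*(-6)) = 2*12 = 24)
J(t) = -24 (J(t) = -1*24 = -24)
H(4, 2) + J(1)*(-9) = 9 - 24*(-9) = 9 + 216 = 225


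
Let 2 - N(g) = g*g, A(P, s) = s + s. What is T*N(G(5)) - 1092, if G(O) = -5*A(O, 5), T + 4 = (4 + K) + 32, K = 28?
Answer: -150972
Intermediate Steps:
A(P, s) = 2*s
T = 60 (T = -4 + ((4 + 28) + 32) = -4 + (32 + 32) = -4 + 64 = 60)
G(O) = -50 (G(O) = -10*5 = -5*10 = -50)
N(g) = 2 - g² (N(g) = 2 - g*g = 2 - g²)
T*N(G(5)) - 1092 = 60*(2 - 1*(-50)²) - 1092 = 60*(2 - 1*2500) - 1092 = 60*(2 - 2500) - 1092 = 60*(-2498) - 1092 = -149880 - 1092 = -150972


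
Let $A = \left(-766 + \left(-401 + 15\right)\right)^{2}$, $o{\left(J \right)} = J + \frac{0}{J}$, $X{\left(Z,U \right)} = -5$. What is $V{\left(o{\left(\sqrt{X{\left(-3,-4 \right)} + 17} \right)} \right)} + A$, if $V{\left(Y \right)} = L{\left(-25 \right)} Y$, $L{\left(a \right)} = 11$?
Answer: $1327104 + 22 \sqrt{3} \approx 1.3271 \cdot 10^{6}$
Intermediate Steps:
$o{\left(J \right)} = J$ ($o{\left(J \right)} = J + 0 = J$)
$V{\left(Y \right)} = 11 Y$
$A = 1327104$ ($A = \left(-766 - 386\right)^{2} = \left(-1152\right)^{2} = 1327104$)
$V{\left(o{\left(\sqrt{X{\left(-3,-4 \right)} + 17} \right)} \right)} + A = 11 \sqrt{-5 + 17} + 1327104 = 11 \sqrt{12} + 1327104 = 11 \cdot 2 \sqrt{3} + 1327104 = 22 \sqrt{3} + 1327104 = 1327104 + 22 \sqrt{3}$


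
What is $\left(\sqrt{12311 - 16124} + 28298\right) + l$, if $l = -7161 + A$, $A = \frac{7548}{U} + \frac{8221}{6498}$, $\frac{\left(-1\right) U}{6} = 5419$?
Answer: $\frac{744326411809}{35212662} + i \sqrt{3813} \approx 21138.0 + 61.75 i$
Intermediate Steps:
$U = -32514$ ($U = \left(-6\right) 5419 = -32514$)
$A = \frac{36375115}{35212662}$ ($A = \frac{7548}{-32514} + \frac{8221}{6498} = 7548 \left(- \frac{1}{32514}\right) + 8221 \cdot \frac{1}{6498} = - \frac{1258}{5419} + \frac{8221}{6498} = \frac{36375115}{35212662} \approx 1.033$)
$l = - \frac{252121497467}{35212662}$ ($l = -7161 + \frac{36375115}{35212662} = - \frac{252121497467}{35212662} \approx -7160.0$)
$\left(\sqrt{12311 - 16124} + 28298\right) + l = \left(\sqrt{12311 - 16124} + 28298\right) - \frac{252121497467}{35212662} = \left(\sqrt{-3813} + 28298\right) - \frac{252121497467}{35212662} = \left(i \sqrt{3813} + 28298\right) - \frac{252121497467}{35212662} = \left(28298 + i \sqrt{3813}\right) - \frac{252121497467}{35212662} = \frac{744326411809}{35212662} + i \sqrt{3813}$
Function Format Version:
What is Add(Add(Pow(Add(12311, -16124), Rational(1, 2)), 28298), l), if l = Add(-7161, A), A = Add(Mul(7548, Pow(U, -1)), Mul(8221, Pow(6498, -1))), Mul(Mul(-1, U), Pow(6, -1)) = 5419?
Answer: Add(Rational(744326411809, 35212662), Mul(I, Pow(3813, Rational(1, 2)))) ≈ Add(21138., Mul(61.750, I))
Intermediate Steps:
U = -32514 (U = Mul(-6, 5419) = -32514)
A = Rational(36375115, 35212662) (A = Add(Mul(7548, Pow(-32514, -1)), Mul(8221, Pow(6498, -1))) = Add(Mul(7548, Rational(-1, 32514)), Mul(8221, Rational(1, 6498))) = Add(Rational(-1258, 5419), Rational(8221, 6498)) = Rational(36375115, 35212662) ≈ 1.0330)
l = Rational(-252121497467, 35212662) (l = Add(-7161, Rational(36375115, 35212662)) = Rational(-252121497467, 35212662) ≈ -7160.0)
Add(Add(Pow(Add(12311, -16124), Rational(1, 2)), 28298), l) = Add(Add(Pow(Add(12311, -16124), Rational(1, 2)), 28298), Rational(-252121497467, 35212662)) = Add(Add(Pow(-3813, Rational(1, 2)), 28298), Rational(-252121497467, 35212662)) = Add(Add(Mul(I, Pow(3813, Rational(1, 2))), 28298), Rational(-252121497467, 35212662)) = Add(Add(28298, Mul(I, Pow(3813, Rational(1, 2)))), Rational(-252121497467, 35212662)) = Add(Rational(744326411809, 35212662), Mul(I, Pow(3813, Rational(1, 2))))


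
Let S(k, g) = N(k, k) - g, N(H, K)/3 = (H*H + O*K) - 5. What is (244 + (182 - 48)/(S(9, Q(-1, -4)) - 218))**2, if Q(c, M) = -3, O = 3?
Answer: 133056225/2209 ≈ 60234.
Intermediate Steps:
N(H, K) = -15 + 3*H**2 + 9*K (N(H, K) = 3*((H*H + 3*K) - 5) = 3*((H**2 + 3*K) - 5) = 3*(-5 + H**2 + 3*K) = -15 + 3*H**2 + 9*K)
S(k, g) = -15 - g + 3*k**2 + 9*k (S(k, g) = (-15 + 3*k**2 + 9*k) - g = -15 - g + 3*k**2 + 9*k)
(244 + (182 - 48)/(S(9, Q(-1, -4)) - 218))**2 = (244 + (182 - 48)/((-15 - 1*(-3) + 3*9**2 + 9*9) - 218))**2 = (244 + 134/((-15 + 3 + 3*81 + 81) - 218))**2 = (244 + 134/((-15 + 3 + 243 + 81) - 218))**2 = (244 + 134/(312 - 218))**2 = (244 + 134/94)**2 = (244 + 134*(1/94))**2 = (244 + 67/47)**2 = (11535/47)**2 = 133056225/2209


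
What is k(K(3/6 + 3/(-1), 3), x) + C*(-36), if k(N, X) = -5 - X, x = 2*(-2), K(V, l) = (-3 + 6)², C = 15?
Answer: -541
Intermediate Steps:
K(V, l) = 9 (K(V, l) = 3² = 9)
x = -4
k(K(3/6 + 3/(-1), 3), x) + C*(-36) = (-5 - 1*(-4)) + 15*(-36) = (-5 + 4) - 540 = -1 - 540 = -541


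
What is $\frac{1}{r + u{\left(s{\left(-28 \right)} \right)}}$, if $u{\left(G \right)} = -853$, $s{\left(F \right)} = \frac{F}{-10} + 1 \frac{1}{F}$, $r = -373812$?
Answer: $- \frac{1}{374665} \approx -2.6691 \cdot 10^{-6}$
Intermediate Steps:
$s{\left(F \right)} = \frac{1}{F} - \frac{F}{10}$ ($s{\left(F \right)} = F \left(- \frac{1}{10}\right) + \frac{1}{F} = - \frac{F}{10} + \frac{1}{F} = \frac{1}{F} - \frac{F}{10}$)
$\frac{1}{r + u{\left(s{\left(-28 \right)} \right)}} = \frac{1}{-373812 - 853} = \frac{1}{-374665} = - \frac{1}{374665}$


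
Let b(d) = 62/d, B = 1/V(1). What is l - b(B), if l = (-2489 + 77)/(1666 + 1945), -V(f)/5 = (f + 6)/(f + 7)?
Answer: 3908287/14444 ≈ 270.58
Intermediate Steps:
V(f) = -5*(6 + f)/(7 + f) (V(f) = -5*(f + 6)/(f + 7) = -5*(6 + f)/(7 + f))
B = -8/35 (B = 1/(5*(-6 - 1*1)/(7 + 1)) = 1/(5*(-6 - 1)/8) = 1/(5*(⅛)*(-7)) = 1/(-35/8) = -8/35 ≈ -0.22857)
l = -2412/3611 ≈ -0.66796
l - b(B) = -2412/3611 - 62/(-8/35) = -2412/3611 - 62*(-35)/8 = -2412/3611 - 1*(-1085/4) = -2412/3611 + 1085/4 = 3908287/14444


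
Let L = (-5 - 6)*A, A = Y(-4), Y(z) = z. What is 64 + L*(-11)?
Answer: -420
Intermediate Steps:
A = -4
L = 44 (L = (-5 - 6)*(-4) = -11*(-4) = 44)
64 + L*(-11) = 64 + 44*(-11) = 64 - 484 = -420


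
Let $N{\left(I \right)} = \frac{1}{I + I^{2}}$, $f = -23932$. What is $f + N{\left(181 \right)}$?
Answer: $- \frac{788367943}{32942} \approx -23932.0$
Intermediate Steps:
$f + N{\left(181 \right)} = -23932 + \frac{1}{181 \left(1 + 181\right)} = -23932 + \frac{1}{181 \cdot 182} = -23932 + \frac{1}{181} \cdot \frac{1}{182} = -23932 + \frac{1}{32942} = - \frac{788367943}{32942}$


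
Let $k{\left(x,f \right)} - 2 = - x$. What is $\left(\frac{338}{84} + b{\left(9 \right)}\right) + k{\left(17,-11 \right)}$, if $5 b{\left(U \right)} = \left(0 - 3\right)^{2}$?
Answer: $- \frac{1927}{210} \approx -9.1762$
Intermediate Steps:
$b{\left(U \right)} = \frac{9}{5}$ ($b{\left(U \right)} = \frac{\left(0 - 3\right)^{2}}{5} = \frac{\left(-3\right)^{2}}{5} = \frac{1}{5} \cdot 9 = \frac{9}{5}$)
$k{\left(x,f \right)} = 2 - x$
$\left(\frac{338}{84} + b{\left(9 \right)}\right) + k{\left(17,-11 \right)} = \left(\frac{338}{84} + \frac{9}{5}\right) + \left(2 - 17\right) = \left(338 \cdot \frac{1}{84} + \frac{9}{5}\right) + \left(2 - 17\right) = \left(\frac{169}{42} + \frac{9}{5}\right) - 15 = \frac{1223}{210} - 15 = - \frac{1927}{210}$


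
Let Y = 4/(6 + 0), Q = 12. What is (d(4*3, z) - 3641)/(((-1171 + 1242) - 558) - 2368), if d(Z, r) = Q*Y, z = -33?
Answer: 3633/2855 ≈ 1.2725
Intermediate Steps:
Y = ⅔ (Y = 4/6 = 4*(⅙) = ⅔ ≈ 0.66667)
d(Z, r) = 8 (d(Z, r) = 12*(⅔) = 8)
(d(4*3, z) - 3641)/(((-1171 + 1242) - 558) - 2368) = (8 - 3641)/(((-1171 + 1242) - 558) - 2368) = -3633/((71 - 558) - 2368) = -3633/(-487 - 2368) = -3633/(-2855) = -3633*(-1/2855) = 3633/2855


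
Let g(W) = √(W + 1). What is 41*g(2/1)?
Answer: 41*√3 ≈ 71.014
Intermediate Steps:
g(W) = √(1 + W)
41*g(2/1) = 41*√(1 + 2/1) = 41*√(1 + 2*1) = 41*√(1 + 2) = 41*√3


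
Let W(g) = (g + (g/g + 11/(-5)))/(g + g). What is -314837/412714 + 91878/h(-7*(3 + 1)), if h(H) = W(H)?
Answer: 5308684181779/30128122 ≈ 1.7620e+5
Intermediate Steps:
W(g) = (-6/5 + g)/(2*g) (W(g) = (g + (1 + 11*(-⅕)))/((2*g)) = (g + (1 - 11/5))*(1/(2*g)) = (g - 6/5)*(1/(2*g)) = (-6/5 + g)*(1/(2*g)) = (-6/5 + g)/(2*g))
h(H) = (-6 + 5*H)/(10*H)
-314837/412714 + 91878/h(-7*(3 + 1)) = -314837/412714 + 91878/(((-6 + 5*(-7*(3 + 1)))/(10*((-7*(3 + 1)))))) = -314837*1/412714 + 91878/(((-6 + 5*(-7*4))/(10*((-7*4))))) = -314837/412714 + 91878/(((⅒)*(-6 + 5*(-28))/(-28))) = -314837/412714 + 91878/(((⅒)*(-1/28)*(-6 - 140))) = -314837/412714 + 91878/(((⅒)*(-1/28)*(-146))) = -314837/412714 + 91878/(73/140) = -314837/412714 + 91878*(140/73) = -314837/412714 + 12862920/73 = 5308684181779/30128122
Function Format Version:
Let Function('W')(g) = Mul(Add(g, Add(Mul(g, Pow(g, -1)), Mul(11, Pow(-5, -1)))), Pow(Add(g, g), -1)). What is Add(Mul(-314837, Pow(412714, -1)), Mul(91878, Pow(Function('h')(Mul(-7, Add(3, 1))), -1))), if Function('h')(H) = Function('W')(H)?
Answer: Rational(5308684181779, 30128122) ≈ 1.7620e+5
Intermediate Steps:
Function('W')(g) = Mul(Rational(1, 2), Pow(g, -1), Add(Rational(-6, 5), g)) (Function('W')(g) = Mul(Add(g, Add(1, Mul(11, Rational(-1, 5)))), Pow(Mul(2, g), -1)) = Mul(Add(g, Add(1, Rational(-11, 5))), Mul(Rational(1, 2), Pow(g, -1))) = Mul(Add(g, Rational(-6, 5)), Mul(Rational(1, 2), Pow(g, -1))) = Mul(Add(Rational(-6, 5), g), Mul(Rational(1, 2), Pow(g, -1))) = Mul(Rational(1, 2), Pow(g, -1), Add(Rational(-6, 5), g)))
Function('h')(H) = Mul(Rational(1, 10), Pow(H, -1), Add(-6, Mul(5, H)))
Add(Mul(-314837, Pow(412714, -1)), Mul(91878, Pow(Function('h')(Mul(-7, Add(3, 1))), -1))) = Add(Mul(-314837, Pow(412714, -1)), Mul(91878, Pow(Mul(Rational(1, 10), Pow(Mul(-7, Add(3, 1)), -1), Add(-6, Mul(5, Mul(-7, Add(3, 1))))), -1))) = Add(Mul(-314837, Rational(1, 412714)), Mul(91878, Pow(Mul(Rational(1, 10), Pow(Mul(-7, 4), -1), Add(-6, Mul(5, Mul(-7, 4)))), -1))) = Add(Rational(-314837, 412714), Mul(91878, Pow(Mul(Rational(1, 10), Pow(-28, -1), Add(-6, Mul(5, -28))), -1))) = Add(Rational(-314837, 412714), Mul(91878, Pow(Mul(Rational(1, 10), Rational(-1, 28), Add(-6, -140)), -1))) = Add(Rational(-314837, 412714), Mul(91878, Pow(Mul(Rational(1, 10), Rational(-1, 28), -146), -1))) = Add(Rational(-314837, 412714), Mul(91878, Pow(Rational(73, 140), -1))) = Add(Rational(-314837, 412714), Mul(91878, Rational(140, 73))) = Add(Rational(-314837, 412714), Rational(12862920, 73)) = Rational(5308684181779, 30128122)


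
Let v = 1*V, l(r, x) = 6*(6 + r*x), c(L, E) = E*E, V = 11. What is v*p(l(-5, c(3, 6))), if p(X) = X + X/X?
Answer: -11473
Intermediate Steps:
c(L, E) = E²
l(r, x) = 36 + 6*r*x
p(X) = 1 + X (p(X) = X + 1 = 1 + X)
v = 11 (v = 1*11 = 11)
v*p(l(-5, c(3, 6))) = 11*(1 + (36 + 6*(-5)*6²)) = 11*(1 + (36 + 6*(-5)*36)) = 11*(1 + (36 - 1080)) = 11*(1 - 1044) = 11*(-1043) = -11473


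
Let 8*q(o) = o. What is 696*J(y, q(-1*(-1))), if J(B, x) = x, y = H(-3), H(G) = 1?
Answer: 87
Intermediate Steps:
q(o) = o/8
y = 1
696*J(y, q(-1*(-1))) = 696*((-1*(-1))/8) = 696*((1/8)*1) = 696*(1/8) = 87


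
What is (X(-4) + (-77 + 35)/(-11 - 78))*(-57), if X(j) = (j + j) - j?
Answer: 17898/89 ≈ 201.10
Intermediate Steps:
X(j) = j (X(j) = 2*j - j = j)
(X(-4) + (-77 + 35)/(-11 - 78))*(-57) = (-4 + (-77 + 35)/(-11 - 78))*(-57) = (-4 - 42/(-89))*(-57) = (-4 - 42*(-1/89))*(-57) = (-4 + 42/89)*(-57) = -314/89*(-57) = 17898/89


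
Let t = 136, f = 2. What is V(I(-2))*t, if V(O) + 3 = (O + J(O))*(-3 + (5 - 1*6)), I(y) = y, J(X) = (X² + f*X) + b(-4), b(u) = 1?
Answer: 136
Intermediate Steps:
J(X) = 1 + X² + 2*X (J(X) = (X² + 2*X) + 1 = 1 + X² + 2*X)
V(O) = -7 - 12*O - 4*O² (V(O) = -3 + (O + (1 + O² + 2*O))*(-3 + (5 - 1*6)) = -3 + (1 + O² + 3*O)*(-3 + (5 - 6)) = -3 + (1 + O² + 3*O)*(-3 - 1) = -3 + (1 + O² + 3*O)*(-4) = -3 + (-4 - 12*O - 4*O²) = -7 - 12*O - 4*O²)
V(I(-2))*t = (-7 - 12*(-2) - 4*(-2)²)*136 = (-7 + 24 - 4*4)*136 = (-7 + 24 - 16)*136 = 1*136 = 136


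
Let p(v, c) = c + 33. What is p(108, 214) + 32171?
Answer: 32418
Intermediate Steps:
p(v, c) = 33 + c
p(108, 214) + 32171 = (33 + 214) + 32171 = 247 + 32171 = 32418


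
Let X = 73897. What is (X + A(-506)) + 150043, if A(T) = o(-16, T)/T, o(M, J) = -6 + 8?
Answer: 56656819/253 ≈ 2.2394e+5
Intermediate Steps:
o(M, J) = 2
A(T) = 2/T
(X + A(-506)) + 150043 = (73897 + 2/(-506)) + 150043 = (73897 + 2*(-1/506)) + 150043 = (73897 - 1/253) + 150043 = 18695940/253 + 150043 = 56656819/253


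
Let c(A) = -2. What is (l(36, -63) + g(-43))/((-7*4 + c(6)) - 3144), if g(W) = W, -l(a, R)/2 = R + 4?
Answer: -25/1058 ≈ -0.023629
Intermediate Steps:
l(a, R) = -8 - 2*R (l(a, R) = -2*(R + 4) = -2*(4 + R) = -8 - 2*R)
(l(36, -63) + g(-43))/((-7*4 + c(6)) - 3144) = ((-8 - 2*(-63)) - 43)/((-7*4 - 2) - 3144) = ((-8 + 126) - 43)/((-28 - 2) - 3144) = (118 - 43)/(-30 - 3144) = 75/(-3174) = 75*(-1/3174) = -25/1058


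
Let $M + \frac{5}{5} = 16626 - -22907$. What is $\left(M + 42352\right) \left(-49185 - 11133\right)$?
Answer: $-4939079112$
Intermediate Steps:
$M = 39532$ ($M = -1 + \left(16626 - -22907\right) = -1 + \left(16626 + 22907\right) = -1 + 39533 = 39532$)
$\left(M + 42352\right) \left(-49185 - 11133\right) = \left(39532 + 42352\right) \left(-49185 - 11133\right) = 81884 \left(-60318\right) = -4939079112$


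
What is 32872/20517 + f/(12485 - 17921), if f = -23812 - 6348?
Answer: 9493868/1327743 ≈ 7.1504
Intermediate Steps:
f = -30160
32872/20517 + f/(12485 - 17921) = 32872/20517 - 30160/(12485 - 17921) = 32872*(1/20517) - 30160/(-5436) = 4696/2931 - 30160*(-1/5436) = 4696/2931 + 7540/1359 = 9493868/1327743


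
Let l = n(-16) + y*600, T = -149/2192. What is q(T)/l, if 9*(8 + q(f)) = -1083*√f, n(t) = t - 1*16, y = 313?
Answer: -1/23471 - 361*I*√20413/308690592 ≈ -4.2606e-5 - 0.00016708*I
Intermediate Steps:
T = -149/2192 (T = -149*1/2192 = -149/2192 ≈ -0.067974)
n(t) = -16 + t (n(t) = t - 16 = -16 + t)
q(f) = -8 - 361*√f/3 (q(f) = -8 + (-1083*√f)/9 = -8 - 361*√f/3)
l = 187768 (l = (-16 - 16) + 313*600 = -32 + 187800 = 187768)
q(T)/l = (-8 - 361*I*√20413/1644)/187768 = (-8 - 361*I*√20413/1644)*(1/187768) = -1/23471 - 361*I*√20413/308690592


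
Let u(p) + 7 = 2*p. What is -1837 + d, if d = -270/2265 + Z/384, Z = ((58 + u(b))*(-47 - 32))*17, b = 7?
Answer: -119705065/57984 ≈ -2064.4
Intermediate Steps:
u(p) = -7 + 2*p
Z = -87295 (Z = ((58 + (-7 + 2*7))*(-47 - 32))*17 = ((58 + (-7 + 14))*(-79))*17 = ((58 + 7)*(-79))*17 = (65*(-79))*17 = -5135*17 = -87295)
d = -13188457/57984 (d = -270/2265 - 87295/384 = -270*1/2265 - 87295*1/384 = -18/151 - 87295/384 = -13188457/57984 ≈ -227.45)
-1837 + d = -1837 - 13188457/57984 = -119705065/57984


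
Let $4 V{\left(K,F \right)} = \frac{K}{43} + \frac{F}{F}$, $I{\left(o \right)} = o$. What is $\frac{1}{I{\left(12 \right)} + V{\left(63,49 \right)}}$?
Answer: $\frac{86}{1085} \approx 0.079263$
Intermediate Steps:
$V{\left(K,F \right)} = \frac{1}{4} + \frac{K}{172}$ ($V{\left(K,F \right)} = \frac{\frac{K}{43} + \frac{F}{F}}{4} = \frac{K \frac{1}{43} + 1}{4} = \frac{\frac{K}{43} + 1}{4} = \frac{1 + \frac{K}{43}}{4} = \frac{1}{4} + \frac{K}{172}$)
$\frac{1}{I{\left(12 \right)} + V{\left(63,49 \right)}} = \frac{1}{12 + \left(\frac{1}{4} + \frac{1}{172} \cdot 63\right)} = \frac{1}{12 + \left(\frac{1}{4} + \frac{63}{172}\right)} = \frac{1}{12 + \frac{53}{86}} = \frac{1}{\frac{1085}{86}} = \frac{86}{1085}$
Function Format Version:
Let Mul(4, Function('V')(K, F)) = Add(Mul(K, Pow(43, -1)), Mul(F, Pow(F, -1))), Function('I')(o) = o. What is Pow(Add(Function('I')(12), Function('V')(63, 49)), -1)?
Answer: Rational(86, 1085) ≈ 0.079263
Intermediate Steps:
Function('V')(K, F) = Add(Rational(1, 4), Mul(Rational(1, 172), K)) (Function('V')(K, F) = Mul(Rational(1, 4), Add(Mul(K, Pow(43, -1)), Mul(F, Pow(F, -1)))) = Mul(Rational(1, 4), Add(Mul(K, Rational(1, 43)), 1)) = Mul(Rational(1, 4), Add(Mul(Rational(1, 43), K), 1)) = Mul(Rational(1, 4), Add(1, Mul(Rational(1, 43), K))) = Add(Rational(1, 4), Mul(Rational(1, 172), K)))
Pow(Add(Function('I')(12), Function('V')(63, 49)), -1) = Pow(Add(12, Add(Rational(1, 4), Mul(Rational(1, 172), 63))), -1) = Pow(Add(12, Add(Rational(1, 4), Rational(63, 172))), -1) = Pow(Add(12, Rational(53, 86)), -1) = Pow(Rational(1085, 86), -1) = Rational(86, 1085)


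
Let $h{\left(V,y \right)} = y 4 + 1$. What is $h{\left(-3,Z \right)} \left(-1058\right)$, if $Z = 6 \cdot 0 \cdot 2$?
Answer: $-1058$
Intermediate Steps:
$Z = 0$ ($Z = 0 \cdot 2 = 0$)
$h{\left(V,y \right)} = 1 + 4 y$ ($h{\left(V,y \right)} = 4 y + 1 = 1 + 4 y$)
$h{\left(-3,Z \right)} \left(-1058\right) = \left(1 + 4 \cdot 0\right) \left(-1058\right) = \left(1 + 0\right) \left(-1058\right) = 1 \left(-1058\right) = -1058$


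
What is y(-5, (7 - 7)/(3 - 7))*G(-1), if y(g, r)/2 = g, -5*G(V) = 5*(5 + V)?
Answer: 40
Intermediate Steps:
G(V) = -5 - V (G(V) = -(5 + V) = -(25 + 5*V)/5 = -5 - V)
y(g, r) = 2*g
y(-5, (7 - 7)/(3 - 7))*G(-1) = (2*(-5))*(-5 - 1*(-1)) = -10*(-5 + 1) = -10*(-4) = 40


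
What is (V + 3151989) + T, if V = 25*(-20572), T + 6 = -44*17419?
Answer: 1871247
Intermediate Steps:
T = -766442 (T = -6 - 44*17419 = -6 - 766436 = -766442)
V = -514300
(V + 3151989) + T = (-514300 + 3151989) - 766442 = 2637689 - 766442 = 1871247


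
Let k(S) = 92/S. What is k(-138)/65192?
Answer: -1/97788 ≈ -1.0226e-5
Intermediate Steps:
k(-138)/65192 = (92/(-138))/65192 = (92*(-1/138))*(1/65192) = -2/3*1/65192 = -1/97788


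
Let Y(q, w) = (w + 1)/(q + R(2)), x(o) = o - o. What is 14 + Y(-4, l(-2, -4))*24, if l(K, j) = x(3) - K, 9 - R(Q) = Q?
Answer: 38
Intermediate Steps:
x(o) = 0
R(Q) = 9 - Q
l(K, j) = -K (l(K, j) = 0 - K = -K)
Y(q, w) = (1 + w)/(7 + q) (Y(q, w) = (w + 1)/(q + (9 - 1*2)) = (1 + w)/(q + (9 - 2)) = (1 + w)/(q + 7) = (1 + w)/(7 + q))
14 + Y(-4, l(-2, -4))*24 = 14 + ((1 - 1*(-2))/(7 - 4))*24 = 14 + ((1 + 2)/3)*24 = 14 + ((1/3)*3)*24 = 14 + 1*24 = 14 + 24 = 38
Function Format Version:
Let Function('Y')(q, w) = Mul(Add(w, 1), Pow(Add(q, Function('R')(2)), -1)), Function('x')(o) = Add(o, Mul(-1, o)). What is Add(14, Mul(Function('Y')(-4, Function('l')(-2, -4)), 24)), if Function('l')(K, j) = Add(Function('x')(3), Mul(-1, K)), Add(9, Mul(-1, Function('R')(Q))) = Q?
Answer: 38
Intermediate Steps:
Function('x')(o) = 0
Function('R')(Q) = Add(9, Mul(-1, Q))
Function('l')(K, j) = Mul(-1, K) (Function('l')(K, j) = Add(0, Mul(-1, K)) = Mul(-1, K))
Function('Y')(q, w) = Mul(Pow(Add(7, q), -1), Add(1, w)) (Function('Y')(q, w) = Mul(Add(w, 1), Pow(Add(q, Add(9, Mul(-1, 2))), -1)) = Mul(Add(1, w), Pow(Add(q, Add(9, -2)), -1)) = Mul(Add(1, w), Pow(Add(q, 7), -1)) = Mul(Add(1, w), Pow(Add(7, q), -1)) = Mul(Pow(Add(7, q), -1), Add(1, w)))
Add(14, Mul(Function('Y')(-4, Function('l')(-2, -4)), 24)) = Add(14, Mul(Mul(Pow(Add(7, -4), -1), Add(1, Mul(-1, -2))), 24)) = Add(14, Mul(Mul(Pow(3, -1), Add(1, 2)), 24)) = Add(14, Mul(Mul(Rational(1, 3), 3), 24)) = Add(14, Mul(1, 24)) = Add(14, 24) = 38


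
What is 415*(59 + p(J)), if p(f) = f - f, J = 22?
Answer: 24485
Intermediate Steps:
p(f) = 0
415*(59 + p(J)) = 415*(59 + 0) = 415*59 = 24485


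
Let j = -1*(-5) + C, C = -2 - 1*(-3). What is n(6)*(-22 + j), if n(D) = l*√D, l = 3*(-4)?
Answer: 192*√6 ≈ 470.30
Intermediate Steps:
C = 1 (C = -2 + 3 = 1)
j = 6 (j = -1*(-5) + 1 = 5 + 1 = 6)
l = -12
n(D) = -12*√D
n(6)*(-22 + j) = (-12*√6)*(-22 + 6) = -12*√6*(-16) = 192*√6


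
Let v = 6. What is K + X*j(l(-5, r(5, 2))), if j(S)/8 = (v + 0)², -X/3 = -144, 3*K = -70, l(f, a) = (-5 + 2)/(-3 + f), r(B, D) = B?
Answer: 373178/3 ≈ 1.2439e+5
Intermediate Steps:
l(f, a) = -3/(-3 + f)
K = -70/3 (K = (⅓)*(-70) = -70/3 ≈ -23.333)
X = 432 (X = -3*(-144) = 432)
j(S) = 288 (j(S) = 8*(6 + 0)² = 8*6² = 8*36 = 288)
K + X*j(l(-5, r(5, 2))) = -70/3 + 432*288 = -70/3 + 124416 = 373178/3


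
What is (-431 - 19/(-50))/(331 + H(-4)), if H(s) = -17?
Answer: -21531/15700 ≈ -1.3714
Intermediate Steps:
(-431 - 19/(-50))/(331 + H(-4)) = (-431 - 19/(-50))/(331 - 17) = (-431 - 19*(-1/50))/314 = (-431 + 19/50)*(1/314) = -21531/50*1/314 = -21531/15700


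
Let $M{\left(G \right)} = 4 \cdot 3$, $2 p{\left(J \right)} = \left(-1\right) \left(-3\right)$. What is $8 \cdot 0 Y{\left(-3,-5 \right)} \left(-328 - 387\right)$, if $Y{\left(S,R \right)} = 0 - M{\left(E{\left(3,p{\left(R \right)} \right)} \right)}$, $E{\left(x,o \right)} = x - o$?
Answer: $0$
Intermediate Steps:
$p{\left(J \right)} = \frac{3}{2}$ ($p{\left(J \right)} = \frac{\left(-1\right) \left(-3\right)}{2} = \frac{1}{2} \cdot 3 = \frac{3}{2}$)
$M{\left(G \right)} = 12$
$Y{\left(S,R \right)} = -12$ ($Y{\left(S,R \right)} = 0 - 12 = -12$)
$8 \cdot 0 Y{\left(-3,-5 \right)} \left(-328 - 387\right) = 8 \cdot 0 \left(-12\right) \left(-328 - 387\right) = 0 \left(-12\right) \left(-715\right) = 0 \left(-715\right) = 0$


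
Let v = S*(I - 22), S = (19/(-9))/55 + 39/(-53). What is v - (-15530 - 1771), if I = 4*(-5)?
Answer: 151581613/8745 ≈ 17334.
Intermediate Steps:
I = -20
S = -20312/26235 (S = (19*(-⅑))*(1/55) + 39*(-1/53) = -19/9*1/55 - 39/53 = -19/495 - 39/53 = -20312/26235 ≈ -0.77423)
v = 284368/8745 (v = -20312*(-20 - 22)/26235 = -20312/26235*(-42) = 284368/8745 ≈ 32.518)
v - (-15530 - 1771) = 284368/8745 - (-15530 - 1771) = 284368/8745 - 1*(-17301) = 284368/8745 + 17301 = 151581613/8745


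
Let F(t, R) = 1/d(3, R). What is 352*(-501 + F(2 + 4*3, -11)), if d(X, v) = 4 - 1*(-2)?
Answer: -528880/3 ≈ -1.7629e+5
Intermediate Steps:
d(X, v) = 6 (d(X, v) = 4 + 2 = 6)
F(t, R) = 1/6
352*(-501 + F(2 + 4*3, -11)) = 352*(-501 + 1/6) = 352*(-3005/6) = -528880/3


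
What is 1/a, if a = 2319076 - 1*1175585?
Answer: 1/1143491 ≈ 8.7451e-7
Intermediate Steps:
a = 1143491 (a = 2319076 - 1175585 = 1143491)
1/a = 1/1143491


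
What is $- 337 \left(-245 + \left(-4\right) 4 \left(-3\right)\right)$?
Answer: $66389$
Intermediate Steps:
$- 337 \left(-245 + \left(-4\right) 4 \left(-3\right)\right) = - 337 \left(-245 - -48\right) = - 337 \left(-245 + 48\right) = \left(-337\right) \left(-197\right) = 66389$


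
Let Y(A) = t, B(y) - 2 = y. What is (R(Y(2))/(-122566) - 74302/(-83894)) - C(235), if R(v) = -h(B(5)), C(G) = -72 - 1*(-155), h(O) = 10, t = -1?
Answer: -211086019615/2570638001 ≈ -82.114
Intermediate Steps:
B(y) = 2 + y
Y(A) = -1
C(G) = 83 (C(G) = -72 + 155 = 83)
R(v) = -10 (R(v) = -1*10 = -10)
(R(Y(2))/(-122566) - 74302/(-83894)) - C(235) = (-10/(-122566) - 74302/(-83894)) - 1*83 = (-10*(-1/122566) - 74302*(-1/83894)) - 83 = (5/61283 + 37151/41947) - 83 = 2276934468/2570638001 - 83 = -211086019615/2570638001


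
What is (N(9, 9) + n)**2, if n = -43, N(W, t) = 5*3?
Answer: 784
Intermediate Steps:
N(W, t) = 15
(N(9, 9) + n)**2 = (15 - 43)**2 = (-28)**2 = 784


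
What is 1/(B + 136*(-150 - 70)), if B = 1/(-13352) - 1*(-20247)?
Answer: -13352/129153897 ≈ -0.00010338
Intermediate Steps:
B = 270337943/13352 (B = -1/13352 + 20247 = 270337943/13352 ≈ 20247.)
1/(B + 136*(-150 - 70)) = 1/(270337943/13352 + 136*(-150 - 70)) = 1/(270337943/13352 + 136*(-220)) = 1/(270337943/13352 - 29920) = 1/(-129153897/13352) = -13352/129153897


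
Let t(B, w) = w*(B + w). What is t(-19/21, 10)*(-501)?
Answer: -318970/7 ≈ -45567.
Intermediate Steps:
t(-19/21, 10)*(-501) = (10*(-19/21 + 10))*(-501) = (10*(191/21))*(-501) = (1910/21)*(-501) = -318970/7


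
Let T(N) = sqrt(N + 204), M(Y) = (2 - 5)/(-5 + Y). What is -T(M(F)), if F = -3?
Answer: -sqrt(3270)/4 ≈ -14.296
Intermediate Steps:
M(Y) = -3/(-5 + Y)
T(N) = sqrt(204 + N)
-T(M(F)) = -sqrt(204 - 3/(-5 - 3)) = -sqrt(204 - 3/(-8)) = -sqrt(204 - 3*(-1/8)) = -sqrt(204 + 3/8) = -sqrt(1635/8) = -sqrt(3270)/4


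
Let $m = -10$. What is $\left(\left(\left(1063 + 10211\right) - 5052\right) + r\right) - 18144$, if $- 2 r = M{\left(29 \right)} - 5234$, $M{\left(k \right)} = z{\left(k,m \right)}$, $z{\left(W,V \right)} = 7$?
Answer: $- \frac{18617}{2} \approx -9308.5$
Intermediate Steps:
$M{\left(k \right)} = 7$
$r = \frac{5227}{2}$ ($r = - \frac{7 - 5234}{2} = \left(- \frac{1}{2}\right) \left(-5227\right) = \frac{5227}{2} \approx 2613.5$)
$\left(\left(\left(1063 + 10211\right) - 5052\right) + r\right) - 18144 = \left(\left(\left(1063 + 10211\right) - 5052\right) + \frac{5227}{2}\right) - 18144 = \left(\left(11274 - 5052\right) + \frac{5227}{2}\right) - 18144 = \left(6222 + \frac{5227}{2}\right) - 18144 = \frac{17671}{2} - 18144 = - \frac{18617}{2}$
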